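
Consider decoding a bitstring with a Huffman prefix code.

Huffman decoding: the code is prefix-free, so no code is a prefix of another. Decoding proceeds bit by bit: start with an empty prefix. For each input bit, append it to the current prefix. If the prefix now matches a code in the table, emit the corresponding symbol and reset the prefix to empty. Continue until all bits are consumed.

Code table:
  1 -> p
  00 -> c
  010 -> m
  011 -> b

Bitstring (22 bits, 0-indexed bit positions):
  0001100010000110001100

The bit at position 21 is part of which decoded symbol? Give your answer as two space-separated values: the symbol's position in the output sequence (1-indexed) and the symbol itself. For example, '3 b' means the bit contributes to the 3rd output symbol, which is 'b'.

Bit 0: prefix='0' (no match yet)
Bit 1: prefix='00' -> emit 'c', reset
Bit 2: prefix='0' (no match yet)
Bit 3: prefix='01' (no match yet)
Bit 4: prefix='011' -> emit 'b', reset
Bit 5: prefix='0' (no match yet)
Bit 6: prefix='00' -> emit 'c', reset
Bit 7: prefix='0' (no match yet)
Bit 8: prefix='01' (no match yet)
Bit 9: prefix='010' -> emit 'm', reset
Bit 10: prefix='0' (no match yet)
Bit 11: prefix='00' -> emit 'c', reset
Bit 12: prefix='0' (no match yet)
Bit 13: prefix='01' (no match yet)
Bit 14: prefix='011' -> emit 'b', reset
Bit 15: prefix='0' (no match yet)
Bit 16: prefix='00' -> emit 'c', reset
Bit 17: prefix='0' (no match yet)
Bit 18: prefix='01' (no match yet)
Bit 19: prefix='011' -> emit 'b', reset
Bit 20: prefix='0' (no match yet)
Bit 21: prefix='00' -> emit 'c', reset

Answer: 9 c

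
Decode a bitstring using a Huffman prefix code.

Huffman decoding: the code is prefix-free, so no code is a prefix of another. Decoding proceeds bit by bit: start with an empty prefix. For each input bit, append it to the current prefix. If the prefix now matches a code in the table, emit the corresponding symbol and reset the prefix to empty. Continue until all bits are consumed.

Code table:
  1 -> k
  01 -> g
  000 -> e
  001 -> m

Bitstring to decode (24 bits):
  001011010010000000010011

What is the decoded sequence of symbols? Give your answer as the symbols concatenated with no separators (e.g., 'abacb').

Bit 0: prefix='0' (no match yet)
Bit 1: prefix='00' (no match yet)
Bit 2: prefix='001' -> emit 'm', reset
Bit 3: prefix='0' (no match yet)
Bit 4: prefix='01' -> emit 'g', reset
Bit 5: prefix='1' -> emit 'k', reset
Bit 6: prefix='0' (no match yet)
Bit 7: prefix='01' -> emit 'g', reset
Bit 8: prefix='0' (no match yet)
Bit 9: prefix='00' (no match yet)
Bit 10: prefix='001' -> emit 'm', reset
Bit 11: prefix='0' (no match yet)
Bit 12: prefix='00' (no match yet)
Bit 13: prefix='000' -> emit 'e', reset
Bit 14: prefix='0' (no match yet)
Bit 15: prefix='00' (no match yet)
Bit 16: prefix='000' -> emit 'e', reset
Bit 17: prefix='0' (no match yet)
Bit 18: prefix='00' (no match yet)
Bit 19: prefix='001' -> emit 'm', reset
Bit 20: prefix='0' (no match yet)
Bit 21: prefix='00' (no match yet)
Bit 22: prefix='001' -> emit 'm', reset
Bit 23: prefix='1' -> emit 'k', reset

Answer: mgkgmeemmk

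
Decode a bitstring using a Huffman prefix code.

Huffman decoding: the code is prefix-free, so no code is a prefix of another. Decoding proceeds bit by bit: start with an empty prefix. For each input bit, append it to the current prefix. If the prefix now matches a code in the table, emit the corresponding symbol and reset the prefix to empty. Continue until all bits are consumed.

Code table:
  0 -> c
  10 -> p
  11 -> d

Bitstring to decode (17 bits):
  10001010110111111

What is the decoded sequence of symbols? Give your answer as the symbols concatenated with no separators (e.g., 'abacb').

Bit 0: prefix='1' (no match yet)
Bit 1: prefix='10' -> emit 'p', reset
Bit 2: prefix='0' -> emit 'c', reset
Bit 3: prefix='0' -> emit 'c', reset
Bit 4: prefix='1' (no match yet)
Bit 5: prefix='10' -> emit 'p', reset
Bit 6: prefix='1' (no match yet)
Bit 7: prefix='10' -> emit 'p', reset
Bit 8: prefix='1' (no match yet)
Bit 9: prefix='11' -> emit 'd', reset
Bit 10: prefix='0' -> emit 'c', reset
Bit 11: prefix='1' (no match yet)
Bit 12: prefix='11' -> emit 'd', reset
Bit 13: prefix='1' (no match yet)
Bit 14: prefix='11' -> emit 'd', reset
Bit 15: prefix='1' (no match yet)
Bit 16: prefix='11' -> emit 'd', reset

Answer: pccppdcddd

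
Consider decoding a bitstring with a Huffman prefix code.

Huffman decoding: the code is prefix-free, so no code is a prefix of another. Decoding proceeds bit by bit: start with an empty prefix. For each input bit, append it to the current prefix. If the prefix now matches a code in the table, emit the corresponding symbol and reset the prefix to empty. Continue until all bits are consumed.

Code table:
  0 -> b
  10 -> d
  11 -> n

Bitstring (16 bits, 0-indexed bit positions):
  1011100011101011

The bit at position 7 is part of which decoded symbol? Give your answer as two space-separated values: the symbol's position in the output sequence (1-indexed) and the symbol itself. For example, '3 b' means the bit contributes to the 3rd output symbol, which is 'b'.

Answer: 5 b

Derivation:
Bit 0: prefix='1' (no match yet)
Bit 1: prefix='10' -> emit 'd', reset
Bit 2: prefix='1' (no match yet)
Bit 3: prefix='11' -> emit 'n', reset
Bit 4: prefix='1' (no match yet)
Bit 5: prefix='10' -> emit 'd', reset
Bit 6: prefix='0' -> emit 'b', reset
Bit 7: prefix='0' -> emit 'b', reset
Bit 8: prefix='1' (no match yet)
Bit 9: prefix='11' -> emit 'n', reset
Bit 10: prefix='1' (no match yet)
Bit 11: prefix='10' -> emit 'd', reset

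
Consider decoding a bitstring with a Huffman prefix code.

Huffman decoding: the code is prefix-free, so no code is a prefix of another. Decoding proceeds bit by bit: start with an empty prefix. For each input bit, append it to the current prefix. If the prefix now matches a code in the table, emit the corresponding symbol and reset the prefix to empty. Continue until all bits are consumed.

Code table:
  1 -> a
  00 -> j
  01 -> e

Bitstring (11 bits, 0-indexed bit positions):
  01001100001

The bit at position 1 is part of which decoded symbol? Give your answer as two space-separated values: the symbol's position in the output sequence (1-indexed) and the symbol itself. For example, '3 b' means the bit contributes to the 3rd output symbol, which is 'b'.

Answer: 1 e

Derivation:
Bit 0: prefix='0' (no match yet)
Bit 1: prefix='01' -> emit 'e', reset
Bit 2: prefix='0' (no match yet)
Bit 3: prefix='00' -> emit 'j', reset
Bit 4: prefix='1' -> emit 'a', reset
Bit 5: prefix='1' -> emit 'a', reset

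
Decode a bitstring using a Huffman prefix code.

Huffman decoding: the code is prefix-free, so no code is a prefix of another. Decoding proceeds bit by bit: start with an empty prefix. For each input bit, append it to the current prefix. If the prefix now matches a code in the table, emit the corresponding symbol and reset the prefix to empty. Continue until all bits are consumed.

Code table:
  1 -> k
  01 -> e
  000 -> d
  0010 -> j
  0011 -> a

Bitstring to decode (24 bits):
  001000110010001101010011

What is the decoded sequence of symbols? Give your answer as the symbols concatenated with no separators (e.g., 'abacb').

Bit 0: prefix='0' (no match yet)
Bit 1: prefix='00' (no match yet)
Bit 2: prefix='001' (no match yet)
Bit 3: prefix='0010' -> emit 'j', reset
Bit 4: prefix='0' (no match yet)
Bit 5: prefix='00' (no match yet)
Bit 6: prefix='001' (no match yet)
Bit 7: prefix='0011' -> emit 'a', reset
Bit 8: prefix='0' (no match yet)
Bit 9: prefix='00' (no match yet)
Bit 10: prefix='001' (no match yet)
Bit 11: prefix='0010' -> emit 'j', reset
Bit 12: prefix='0' (no match yet)
Bit 13: prefix='00' (no match yet)
Bit 14: prefix='001' (no match yet)
Bit 15: prefix='0011' -> emit 'a', reset
Bit 16: prefix='0' (no match yet)
Bit 17: prefix='01' -> emit 'e', reset
Bit 18: prefix='0' (no match yet)
Bit 19: prefix='01' -> emit 'e', reset
Bit 20: prefix='0' (no match yet)
Bit 21: prefix='00' (no match yet)
Bit 22: prefix='001' (no match yet)
Bit 23: prefix='0011' -> emit 'a', reset

Answer: jajaeea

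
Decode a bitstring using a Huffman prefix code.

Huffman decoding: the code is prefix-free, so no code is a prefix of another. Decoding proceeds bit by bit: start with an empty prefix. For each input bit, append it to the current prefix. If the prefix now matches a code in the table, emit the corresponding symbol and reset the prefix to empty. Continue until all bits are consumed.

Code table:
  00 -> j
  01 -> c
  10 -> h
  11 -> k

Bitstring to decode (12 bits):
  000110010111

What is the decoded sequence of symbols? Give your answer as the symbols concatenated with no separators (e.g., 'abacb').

Bit 0: prefix='0' (no match yet)
Bit 1: prefix='00' -> emit 'j', reset
Bit 2: prefix='0' (no match yet)
Bit 3: prefix='01' -> emit 'c', reset
Bit 4: prefix='1' (no match yet)
Bit 5: prefix='10' -> emit 'h', reset
Bit 6: prefix='0' (no match yet)
Bit 7: prefix='01' -> emit 'c', reset
Bit 8: prefix='0' (no match yet)
Bit 9: prefix='01' -> emit 'c', reset
Bit 10: prefix='1' (no match yet)
Bit 11: prefix='11' -> emit 'k', reset

Answer: jchcck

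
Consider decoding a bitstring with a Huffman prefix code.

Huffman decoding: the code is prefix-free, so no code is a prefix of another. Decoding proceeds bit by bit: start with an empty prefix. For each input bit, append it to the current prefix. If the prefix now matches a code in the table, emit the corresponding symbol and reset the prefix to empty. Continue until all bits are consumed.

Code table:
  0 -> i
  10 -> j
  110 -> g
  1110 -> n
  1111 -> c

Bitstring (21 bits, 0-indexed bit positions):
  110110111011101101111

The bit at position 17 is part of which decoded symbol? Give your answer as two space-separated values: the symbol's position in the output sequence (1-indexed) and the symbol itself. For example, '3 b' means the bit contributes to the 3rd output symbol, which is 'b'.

Bit 0: prefix='1' (no match yet)
Bit 1: prefix='11' (no match yet)
Bit 2: prefix='110' -> emit 'g', reset
Bit 3: prefix='1' (no match yet)
Bit 4: prefix='11' (no match yet)
Bit 5: prefix='110' -> emit 'g', reset
Bit 6: prefix='1' (no match yet)
Bit 7: prefix='11' (no match yet)
Bit 8: prefix='111' (no match yet)
Bit 9: prefix='1110' -> emit 'n', reset
Bit 10: prefix='1' (no match yet)
Bit 11: prefix='11' (no match yet)
Bit 12: prefix='111' (no match yet)
Bit 13: prefix='1110' -> emit 'n', reset
Bit 14: prefix='1' (no match yet)
Bit 15: prefix='11' (no match yet)
Bit 16: prefix='110' -> emit 'g', reset
Bit 17: prefix='1' (no match yet)
Bit 18: prefix='11' (no match yet)
Bit 19: prefix='111' (no match yet)
Bit 20: prefix='1111' -> emit 'c', reset

Answer: 6 c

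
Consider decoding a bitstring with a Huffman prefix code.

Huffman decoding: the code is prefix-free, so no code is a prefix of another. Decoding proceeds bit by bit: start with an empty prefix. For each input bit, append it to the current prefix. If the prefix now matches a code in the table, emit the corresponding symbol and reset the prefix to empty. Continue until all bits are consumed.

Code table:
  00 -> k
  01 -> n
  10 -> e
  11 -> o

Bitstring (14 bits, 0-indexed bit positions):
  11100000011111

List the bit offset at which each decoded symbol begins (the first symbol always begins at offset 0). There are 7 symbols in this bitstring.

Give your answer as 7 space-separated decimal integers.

Bit 0: prefix='1' (no match yet)
Bit 1: prefix='11' -> emit 'o', reset
Bit 2: prefix='1' (no match yet)
Bit 3: prefix='10' -> emit 'e', reset
Bit 4: prefix='0' (no match yet)
Bit 5: prefix='00' -> emit 'k', reset
Bit 6: prefix='0' (no match yet)
Bit 7: prefix='00' -> emit 'k', reset
Bit 8: prefix='0' (no match yet)
Bit 9: prefix='01' -> emit 'n', reset
Bit 10: prefix='1' (no match yet)
Bit 11: prefix='11' -> emit 'o', reset
Bit 12: prefix='1' (no match yet)
Bit 13: prefix='11' -> emit 'o', reset

Answer: 0 2 4 6 8 10 12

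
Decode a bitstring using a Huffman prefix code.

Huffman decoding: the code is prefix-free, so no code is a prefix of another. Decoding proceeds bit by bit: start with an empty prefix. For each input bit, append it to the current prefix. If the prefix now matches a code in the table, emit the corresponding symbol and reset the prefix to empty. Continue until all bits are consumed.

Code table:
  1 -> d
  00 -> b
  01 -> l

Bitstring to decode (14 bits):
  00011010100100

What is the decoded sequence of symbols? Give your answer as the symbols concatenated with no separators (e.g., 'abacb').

Answer: bldllbdb

Derivation:
Bit 0: prefix='0' (no match yet)
Bit 1: prefix='00' -> emit 'b', reset
Bit 2: prefix='0' (no match yet)
Bit 3: prefix='01' -> emit 'l', reset
Bit 4: prefix='1' -> emit 'd', reset
Bit 5: prefix='0' (no match yet)
Bit 6: prefix='01' -> emit 'l', reset
Bit 7: prefix='0' (no match yet)
Bit 8: prefix='01' -> emit 'l', reset
Bit 9: prefix='0' (no match yet)
Bit 10: prefix='00' -> emit 'b', reset
Bit 11: prefix='1' -> emit 'd', reset
Bit 12: prefix='0' (no match yet)
Bit 13: prefix='00' -> emit 'b', reset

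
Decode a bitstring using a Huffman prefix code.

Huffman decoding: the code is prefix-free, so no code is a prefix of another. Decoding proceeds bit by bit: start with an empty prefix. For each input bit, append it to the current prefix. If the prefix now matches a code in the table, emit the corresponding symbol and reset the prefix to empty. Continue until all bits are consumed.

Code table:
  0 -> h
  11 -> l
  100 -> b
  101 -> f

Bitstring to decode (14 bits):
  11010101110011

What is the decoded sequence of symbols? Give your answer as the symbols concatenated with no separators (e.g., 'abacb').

Bit 0: prefix='1' (no match yet)
Bit 1: prefix='11' -> emit 'l', reset
Bit 2: prefix='0' -> emit 'h', reset
Bit 3: prefix='1' (no match yet)
Bit 4: prefix='10' (no match yet)
Bit 5: prefix='101' -> emit 'f', reset
Bit 6: prefix='0' -> emit 'h', reset
Bit 7: prefix='1' (no match yet)
Bit 8: prefix='11' -> emit 'l', reset
Bit 9: prefix='1' (no match yet)
Bit 10: prefix='10' (no match yet)
Bit 11: prefix='100' -> emit 'b', reset
Bit 12: prefix='1' (no match yet)
Bit 13: prefix='11' -> emit 'l', reset

Answer: lhfhlbl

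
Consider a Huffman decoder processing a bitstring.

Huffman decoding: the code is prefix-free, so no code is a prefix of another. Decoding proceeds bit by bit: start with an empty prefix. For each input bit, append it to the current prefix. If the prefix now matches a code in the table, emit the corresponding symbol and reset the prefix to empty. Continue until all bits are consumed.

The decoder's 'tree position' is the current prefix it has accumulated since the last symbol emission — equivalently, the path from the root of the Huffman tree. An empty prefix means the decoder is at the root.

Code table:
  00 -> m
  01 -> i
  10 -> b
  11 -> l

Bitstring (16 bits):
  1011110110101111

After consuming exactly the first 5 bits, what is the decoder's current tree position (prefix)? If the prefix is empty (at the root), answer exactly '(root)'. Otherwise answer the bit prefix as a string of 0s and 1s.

Bit 0: prefix='1' (no match yet)
Bit 1: prefix='10' -> emit 'b', reset
Bit 2: prefix='1' (no match yet)
Bit 3: prefix='11' -> emit 'l', reset
Bit 4: prefix='1' (no match yet)

Answer: 1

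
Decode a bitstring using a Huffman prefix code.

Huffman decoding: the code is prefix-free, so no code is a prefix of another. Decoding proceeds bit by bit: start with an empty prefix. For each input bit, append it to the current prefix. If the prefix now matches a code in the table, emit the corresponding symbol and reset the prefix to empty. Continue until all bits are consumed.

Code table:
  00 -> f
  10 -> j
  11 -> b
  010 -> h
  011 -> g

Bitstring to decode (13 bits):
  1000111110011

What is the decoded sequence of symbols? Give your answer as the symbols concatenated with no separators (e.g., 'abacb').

Answer: jfbbjg

Derivation:
Bit 0: prefix='1' (no match yet)
Bit 1: prefix='10' -> emit 'j', reset
Bit 2: prefix='0' (no match yet)
Bit 3: prefix='00' -> emit 'f', reset
Bit 4: prefix='1' (no match yet)
Bit 5: prefix='11' -> emit 'b', reset
Bit 6: prefix='1' (no match yet)
Bit 7: prefix='11' -> emit 'b', reset
Bit 8: prefix='1' (no match yet)
Bit 9: prefix='10' -> emit 'j', reset
Bit 10: prefix='0' (no match yet)
Bit 11: prefix='01' (no match yet)
Bit 12: prefix='011' -> emit 'g', reset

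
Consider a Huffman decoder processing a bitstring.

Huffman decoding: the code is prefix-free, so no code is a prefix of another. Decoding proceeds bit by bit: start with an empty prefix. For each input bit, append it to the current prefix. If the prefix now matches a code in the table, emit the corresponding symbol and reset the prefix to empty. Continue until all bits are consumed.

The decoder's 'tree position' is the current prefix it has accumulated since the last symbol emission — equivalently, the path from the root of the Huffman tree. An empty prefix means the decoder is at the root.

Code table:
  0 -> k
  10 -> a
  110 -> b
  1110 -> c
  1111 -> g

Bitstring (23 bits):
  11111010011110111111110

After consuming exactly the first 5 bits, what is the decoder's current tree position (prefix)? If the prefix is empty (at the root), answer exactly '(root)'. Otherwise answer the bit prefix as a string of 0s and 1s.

Answer: 1

Derivation:
Bit 0: prefix='1' (no match yet)
Bit 1: prefix='11' (no match yet)
Bit 2: prefix='111' (no match yet)
Bit 3: prefix='1111' -> emit 'g', reset
Bit 4: prefix='1' (no match yet)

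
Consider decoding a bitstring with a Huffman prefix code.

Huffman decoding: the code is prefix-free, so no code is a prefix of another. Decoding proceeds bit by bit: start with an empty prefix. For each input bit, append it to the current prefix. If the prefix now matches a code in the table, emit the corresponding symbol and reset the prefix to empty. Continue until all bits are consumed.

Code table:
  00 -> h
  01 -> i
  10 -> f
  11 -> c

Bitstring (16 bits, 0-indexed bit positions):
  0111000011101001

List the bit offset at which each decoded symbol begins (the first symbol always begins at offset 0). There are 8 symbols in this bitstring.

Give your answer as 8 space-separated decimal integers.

Answer: 0 2 4 6 8 10 12 14

Derivation:
Bit 0: prefix='0' (no match yet)
Bit 1: prefix='01' -> emit 'i', reset
Bit 2: prefix='1' (no match yet)
Bit 3: prefix='11' -> emit 'c', reset
Bit 4: prefix='0' (no match yet)
Bit 5: prefix='00' -> emit 'h', reset
Bit 6: prefix='0' (no match yet)
Bit 7: prefix='00' -> emit 'h', reset
Bit 8: prefix='1' (no match yet)
Bit 9: prefix='11' -> emit 'c', reset
Bit 10: prefix='1' (no match yet)
Bit 11: prefix='10' -> emit 'f', reset
Bit 12: prefix='1' (no match yet)
Bit 13: prefix='10' -> emit 'f', reset
Bit 14: prefix='0' (no match yet)
Bit 15: prefix='01' -> emit 'i', reset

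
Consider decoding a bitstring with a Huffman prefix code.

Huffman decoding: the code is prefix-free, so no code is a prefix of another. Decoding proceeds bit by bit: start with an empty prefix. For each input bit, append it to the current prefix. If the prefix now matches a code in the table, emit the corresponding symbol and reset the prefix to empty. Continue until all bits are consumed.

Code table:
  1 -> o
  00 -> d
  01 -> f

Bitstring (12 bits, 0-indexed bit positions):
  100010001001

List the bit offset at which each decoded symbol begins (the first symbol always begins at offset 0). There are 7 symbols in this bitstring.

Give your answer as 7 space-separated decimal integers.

Answer: 0 1 3 5 7 9 11

Derivation:
Bit 0: prefix='1' -> emit 'o', reset
Bit 1: prefix='0' (no match yet)
Bit 2: prefix='00' -> emit 'd', reset
Bit 3: prefix='0' (no match yet)
Bit 4: prefix='01' -> emit 'f', reset
Bit 5: prefix='0' (no match yet)
Bit 6: prefix='00' -> emit 'd', reset
Bit 7: prefix='0' (no match yet)
Bit 8: prefix='01' -> emit 'f', reset
Bit 9: prefix='0' (no match yet)
Bit 10: prefix='00' -> emit 'd', reset
Bit 11: prefix='1' -> emit 'o', reset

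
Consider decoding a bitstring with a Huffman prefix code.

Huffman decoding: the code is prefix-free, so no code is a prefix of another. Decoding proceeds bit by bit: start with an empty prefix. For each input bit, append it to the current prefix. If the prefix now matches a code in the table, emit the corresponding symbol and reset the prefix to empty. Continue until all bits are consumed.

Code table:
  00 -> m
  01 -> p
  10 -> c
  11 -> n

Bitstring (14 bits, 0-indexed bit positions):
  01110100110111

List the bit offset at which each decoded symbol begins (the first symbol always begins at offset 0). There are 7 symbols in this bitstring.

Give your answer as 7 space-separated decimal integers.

Answer: 0 2 4 6 8 10 12

Derivation:
Bit 0: prefix='0' (no match yet)
Bit 1: prefix='01' -> emit 'p', reset
Bit 2: prefix='1' (no match yet)
Bit 3: prefix='11' -> emit 'n', reset
Bit 4: prefix='0' (no match yet)
Bit 5: prefix='01' -> emit 'p', reset
Bit 6: prefix='0' (no match yet)
Bit 7: prefix='00' -> emit 'm', reset
Bit 8: prefix='1' (no match yet)
Bit 9: prefix='11' -> emit 'n', reset
Bit 10: prefix='0' (no match yet)
Bit 11: prefix='01' -> emit 'p', reset
Bit 12: prefix='1' (no match yet)
Bit 13: prefix='11' -> emit 'n', reset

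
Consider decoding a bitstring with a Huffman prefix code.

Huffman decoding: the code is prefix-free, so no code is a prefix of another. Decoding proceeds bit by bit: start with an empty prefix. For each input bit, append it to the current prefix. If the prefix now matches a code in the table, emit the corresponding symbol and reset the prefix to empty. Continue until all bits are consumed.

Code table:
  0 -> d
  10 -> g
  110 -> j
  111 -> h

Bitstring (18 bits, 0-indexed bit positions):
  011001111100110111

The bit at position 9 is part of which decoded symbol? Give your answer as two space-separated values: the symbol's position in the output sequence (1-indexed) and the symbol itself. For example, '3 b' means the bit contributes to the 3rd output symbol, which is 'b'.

Answer: 5 j

Derivation:
Bit 0: prefix='0' -> emit 'd', reset
Bit 1: prefix='1' (no match yet)
Bit 2: prefix='11' (no match yet)
Bit 3: prefix='110' -> emit 'j', reset
Bit 4: prefix='0' -> emit 'd', reset
Bit 5: prefix='1' (no match yet)
Bit 6: prefix='11' (no match yet)
Bit 7: prefix='111' -> emit 'h', reset
Bit 8: prefix='1' (no match yet)
Bit 9: prefix='11' (no match yet)
Bit 10: prefix='110' -> emit 'j', reset
Bit 11: prefix='0' -> emit 'd', reset
Bit 12: prefix='1' (no match yet)
Bit 13: prefix='11' (no match yet)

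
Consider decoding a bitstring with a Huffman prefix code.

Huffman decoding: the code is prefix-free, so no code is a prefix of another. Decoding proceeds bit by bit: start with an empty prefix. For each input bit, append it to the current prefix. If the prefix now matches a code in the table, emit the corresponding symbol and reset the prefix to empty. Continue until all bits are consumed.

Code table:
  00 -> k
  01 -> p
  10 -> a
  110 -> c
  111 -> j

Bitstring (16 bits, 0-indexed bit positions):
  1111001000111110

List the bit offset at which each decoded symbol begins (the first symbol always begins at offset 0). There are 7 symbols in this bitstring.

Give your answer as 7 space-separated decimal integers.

Bit 0: prefix='1' (no match yet)
Bit 1: prefix='11' (no match yet)
Bit 2: prefix='111' -> emit 'j', reset
Bit 3: prefix='1' (no match yet)
Bit 4: prefix='10' -> emit 'a', reset
Bit 5: prefix='0' (no match yet)
Bit 6: prefix='01' -> emit 'p', reset
Bit 7: prefix='0' (no match yet)
Bit 8: prefix='00' -> emit 'k', reset
Bit 9: prefix='0' (no match yet)
Bit 10: prefix='01' -> emit 'p', reset
Bit 11: prefix='1' (no match yet)
Bit 12: prefix='11' (no match yet)
Bit 13: prefix='111' -> emit 'j', reset
Bit 14: prefix='1' (no match yet)
Bit 15: prefix='10' -> emit 'a', reset

Answer: 0 3 5 7 9 11 14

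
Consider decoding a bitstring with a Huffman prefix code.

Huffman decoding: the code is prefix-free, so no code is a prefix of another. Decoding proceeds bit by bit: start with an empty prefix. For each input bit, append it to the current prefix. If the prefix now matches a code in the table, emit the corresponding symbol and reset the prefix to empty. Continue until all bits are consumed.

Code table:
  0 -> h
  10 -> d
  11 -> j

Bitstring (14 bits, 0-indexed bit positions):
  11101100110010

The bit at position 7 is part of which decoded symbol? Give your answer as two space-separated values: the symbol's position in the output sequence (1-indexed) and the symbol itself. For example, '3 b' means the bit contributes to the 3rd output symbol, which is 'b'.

Bit 0: prefix='1' (no match yet)
Bit 1: prefix='11' -> emit 'j', reset
Bit 2: prefix='1' (no match yet)
Bit 3: prefix='10' -> emit 'd', reset
Bit 4: prefix='1' (no match yet)
Bit 5: prefix='11' -> emit 'j', reset
Bit 6: prefix='0' -> emit 'h', reset
Bit 7: prefix='0' -> emit 'h', reset
Bit 8: prefix='1' (no match yet)
Bit 9: prefix='11' -> emit 'j', reset
Bit 10: prefix='0' -> emit 'h', reset
Bit 11: prefix='0' -> emit 'h', reset

Answer: 5 h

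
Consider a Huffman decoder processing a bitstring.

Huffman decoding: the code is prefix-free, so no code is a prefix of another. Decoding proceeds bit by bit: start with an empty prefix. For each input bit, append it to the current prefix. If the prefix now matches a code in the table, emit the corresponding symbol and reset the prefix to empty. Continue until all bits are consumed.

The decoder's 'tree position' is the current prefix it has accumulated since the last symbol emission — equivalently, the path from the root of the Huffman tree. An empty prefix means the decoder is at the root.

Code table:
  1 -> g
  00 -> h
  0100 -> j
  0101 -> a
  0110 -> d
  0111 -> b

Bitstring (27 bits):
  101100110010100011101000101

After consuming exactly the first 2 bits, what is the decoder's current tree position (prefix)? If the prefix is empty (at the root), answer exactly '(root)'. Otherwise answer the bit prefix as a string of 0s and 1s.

Answer: 0

Derivation:
Bit 0: prefix='1' -> emit 'g', reset
Bit 1: prefix='0' (no match yet)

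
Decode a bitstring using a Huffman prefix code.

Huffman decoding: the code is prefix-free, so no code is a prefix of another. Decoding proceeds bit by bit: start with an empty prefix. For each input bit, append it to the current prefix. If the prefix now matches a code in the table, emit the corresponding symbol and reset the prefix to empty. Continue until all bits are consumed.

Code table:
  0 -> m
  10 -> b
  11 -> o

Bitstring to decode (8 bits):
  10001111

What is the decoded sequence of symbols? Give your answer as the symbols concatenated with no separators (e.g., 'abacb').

Bit 0: prefix='1' (no match yet)
Bit 1: prefix='10' -> emit 'b', reset
Bit 2: prefix='0' -> emit 'm', reset
Bit 3: prefix='0' -> emit 'm', reset
Bit 4: prefix='1' (no match yet)
Bit 5: prefix='11' -> emit 'o', reset
Bit 6: prefix='1' (no match yet)
Bit 7: prefix='11' -> emit 'o', reset

Answer: bmmoo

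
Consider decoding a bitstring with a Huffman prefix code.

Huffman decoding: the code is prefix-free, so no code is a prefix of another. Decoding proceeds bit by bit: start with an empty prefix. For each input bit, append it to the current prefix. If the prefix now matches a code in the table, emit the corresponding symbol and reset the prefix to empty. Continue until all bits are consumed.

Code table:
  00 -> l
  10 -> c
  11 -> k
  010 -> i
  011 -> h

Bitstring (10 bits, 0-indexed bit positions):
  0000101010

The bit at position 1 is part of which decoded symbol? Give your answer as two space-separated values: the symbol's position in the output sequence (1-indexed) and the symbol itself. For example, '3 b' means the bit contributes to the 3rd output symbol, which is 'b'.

Answer: 1 l

Derivation:
Bit 0: prefix='0' (no match yet)
Bit 1: prefix='00' -> emit 'l', reset
Bit 2: prefix='0' (no match yet)
Bit 3: prefix='00' -> emit 'l', reset
Bit 4: prefix='1' (no match yet)
Bit 5: prefix='10' -> emit 'c', reset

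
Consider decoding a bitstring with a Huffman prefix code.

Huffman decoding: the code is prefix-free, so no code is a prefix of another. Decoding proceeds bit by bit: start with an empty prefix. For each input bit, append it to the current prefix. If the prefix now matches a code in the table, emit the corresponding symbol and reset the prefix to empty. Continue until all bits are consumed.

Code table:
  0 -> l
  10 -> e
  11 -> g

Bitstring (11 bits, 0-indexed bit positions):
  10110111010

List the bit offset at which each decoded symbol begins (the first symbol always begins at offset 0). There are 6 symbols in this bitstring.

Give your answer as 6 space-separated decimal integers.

Answer: 0 2 4 5 7 9

Derivation:
Bit 0: prefix='1' (no match yet)
Bit 1: prefix='10' -> emit 'e', reset
Bit 2: prefix='1' (no match yet)
Bit 3: prefix='11' -> emit 'g', reset
Bit 4: prefix='0' -> emit 'l', reset
Bit 5: prefix='1' (no match yet)
Bit 6: prefix='11' -> emit 'g', reset
Bit 7: prefix='1' (no match yet)
Bit 8: prefix='10' -> emit 'e', reset
Bit 9: prefix='1' (no match yet)
Bit 10: prefix='10' -> emit 'e', reset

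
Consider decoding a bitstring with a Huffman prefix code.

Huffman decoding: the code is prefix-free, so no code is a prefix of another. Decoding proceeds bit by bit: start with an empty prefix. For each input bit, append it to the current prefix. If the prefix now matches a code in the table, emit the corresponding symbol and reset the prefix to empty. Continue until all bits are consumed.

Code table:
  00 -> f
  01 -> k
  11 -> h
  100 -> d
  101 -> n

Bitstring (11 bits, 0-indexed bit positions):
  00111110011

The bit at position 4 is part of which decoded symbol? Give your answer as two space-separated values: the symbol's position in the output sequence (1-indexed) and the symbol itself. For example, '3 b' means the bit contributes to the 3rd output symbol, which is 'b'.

Bit 0: prefix='0' (no match yet)
Bit 1: prefix='00' -> emit 'f', reset
Bit 2: prefix='1' (no match yet)
Bit 3: prefix='11' -> emit 'h', reset
Bit 4: prefix='1' (no match yet)
Bit 5: prefix='11' -> emit 'h', reset
Bit 6: prefix='1' (no match yet)
Bit 7: prefix='10' (no match yet)
Bit 8: prefix='100' -> emit 'd', reset

Answer: 3 h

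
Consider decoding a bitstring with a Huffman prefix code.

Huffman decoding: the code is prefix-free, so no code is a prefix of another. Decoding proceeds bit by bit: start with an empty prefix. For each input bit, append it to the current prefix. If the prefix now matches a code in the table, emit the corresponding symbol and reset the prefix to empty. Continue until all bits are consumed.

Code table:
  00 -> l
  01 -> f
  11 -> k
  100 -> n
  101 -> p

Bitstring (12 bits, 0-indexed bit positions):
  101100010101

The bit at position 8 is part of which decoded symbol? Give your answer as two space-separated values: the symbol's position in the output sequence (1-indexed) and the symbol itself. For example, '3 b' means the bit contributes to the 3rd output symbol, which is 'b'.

Bit 0: prefix='1' (no match yet)
Bit 1: prefix='10' (no match yet)
Bit 2: prefix='101' -> emit 'p', reset
Bit 3: prefix='1' (no match yet)
Bit 4: prefix='10' (no match yet)
Bit 5: prefix='100' -> emit 'n', reset
Bit 6: prefix='0' (no match yet)
Bit 7: prefix='01' -> emit 'f', reset
Bit 8: prefix='0' (no match yet)
Bit 9: prefix='01' -> emit 'f', reset
Bit 10: prefix='0' (no match yet)
Bit 11: prefix='01' -> emit 'f', reset

Answer: 4 f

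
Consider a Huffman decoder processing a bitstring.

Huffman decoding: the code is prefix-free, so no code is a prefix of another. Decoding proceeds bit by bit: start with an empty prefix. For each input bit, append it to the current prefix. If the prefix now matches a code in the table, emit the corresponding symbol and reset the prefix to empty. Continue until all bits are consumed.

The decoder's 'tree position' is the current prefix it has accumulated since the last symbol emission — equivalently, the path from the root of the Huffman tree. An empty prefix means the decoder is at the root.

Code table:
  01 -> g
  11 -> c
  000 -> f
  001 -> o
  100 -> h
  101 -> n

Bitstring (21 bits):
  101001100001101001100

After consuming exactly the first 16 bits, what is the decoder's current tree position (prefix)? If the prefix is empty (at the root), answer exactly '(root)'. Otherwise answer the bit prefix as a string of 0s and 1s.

Answer: 0

Derivation:
Bit 0: prefix='1' (no match yet)
Bit 1: prefix='10' (no match yet)
Bit 2: prefix='101' -> emit 'n', reset
Bit 3: prefix='0' (no match yet)
Bit 4: prefix='00' (no match yet)
Bit 5: prefix='001' -> emit 'o', reset
Bit 6: prefix='1' (no match yet)
Bit 7: prefix='10' (no match yet)
Bit 8: prefix='100' -> emit 'h', reset
Bit 9: prefix='0' (no match yet)
Bit 10: prefix='00' (no match yet)
Bit 11: prefix='001' -> emit 'o', reset
Bit 12: prefix='1' (no match yet)
Bit 13: prefix='10' (no match yet)
Bit 14: prefix='101' -> emit 'n', reset
Bit 15: prefix='0' (no match yet)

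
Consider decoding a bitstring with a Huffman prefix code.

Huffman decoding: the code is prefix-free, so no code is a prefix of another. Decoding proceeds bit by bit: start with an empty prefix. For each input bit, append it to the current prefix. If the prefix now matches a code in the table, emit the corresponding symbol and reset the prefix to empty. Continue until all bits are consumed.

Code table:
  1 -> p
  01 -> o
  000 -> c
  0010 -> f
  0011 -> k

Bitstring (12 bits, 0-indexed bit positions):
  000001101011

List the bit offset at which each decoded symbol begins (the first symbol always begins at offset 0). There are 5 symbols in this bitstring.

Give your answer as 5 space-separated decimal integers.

Answer: 0 3 7 9 11

Derivation:
Bit 0: prefix='0' (no match yet)
Bit 1: prefix='00' (no match yet)
Bit 2: prefix='000' -> emit 'c', reset
Bit 3: prefix='0' (no match yet)
Bit 4: prefix='00' (no match yet)
Bit 5: prefix='001' (no match yet)
Bit 6: prefix='0011' -> emit 'k', reset
Bit 7: prefix='0' (no match yet)
Bit 8: prefix='01' -> emit 'o', reset
Bit 9: prefix='0' (no match yet)
Bit 10: prefix='01' -> emit 'o', reset
Bit 11: prefix='1' -> emit 'p', reset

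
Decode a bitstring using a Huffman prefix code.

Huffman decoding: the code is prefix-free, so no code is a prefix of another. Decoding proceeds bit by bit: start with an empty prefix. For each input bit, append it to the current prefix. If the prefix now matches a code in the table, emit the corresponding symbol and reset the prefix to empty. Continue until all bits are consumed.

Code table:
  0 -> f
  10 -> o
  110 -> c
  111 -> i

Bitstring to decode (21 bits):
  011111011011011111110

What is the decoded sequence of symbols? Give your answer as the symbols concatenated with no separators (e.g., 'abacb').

Answer: ficcciio

Derivation:
Bit 0: prefix='0' -> emit 'f', reset
Bit 1: prefix='1' (no match yet)
Bit 2: prefix='11' (no match yet)
Bit 3: prefix='111' -> emit 'i', reset
Bit 4: prefix='1' (no match yet)
Bit 5: prefix='11' (no match yet)
Bit 6: prefix='110' -> emit 'c', reset
Bit 7: prefix='1' (no match yet)
Bit 8: prefix='11' (no match yet)
Bit 9: prefix='110' -> emit 'c', reset
Bit 10: prefix='1' (no match yet)
Bit 11: prefix='11' (no match yet)
Bit 12: prefix='110' -> emit 'c', reset
Bit 13: prefix='1' (no match yet)
Bit 14: prefix='11' (no match yet)
Bit 15: prefix='111' -> emit 'i', reset
Bit 16: prefix='1' (no match yet)
Bit 17: prefix='11' (no match yet)
Bit 18: prefix='111' -> emit 'i', reset
Bit 19: prefix='1' (no match yet)
Bit 20: prefix='10' -> emit 'o', reset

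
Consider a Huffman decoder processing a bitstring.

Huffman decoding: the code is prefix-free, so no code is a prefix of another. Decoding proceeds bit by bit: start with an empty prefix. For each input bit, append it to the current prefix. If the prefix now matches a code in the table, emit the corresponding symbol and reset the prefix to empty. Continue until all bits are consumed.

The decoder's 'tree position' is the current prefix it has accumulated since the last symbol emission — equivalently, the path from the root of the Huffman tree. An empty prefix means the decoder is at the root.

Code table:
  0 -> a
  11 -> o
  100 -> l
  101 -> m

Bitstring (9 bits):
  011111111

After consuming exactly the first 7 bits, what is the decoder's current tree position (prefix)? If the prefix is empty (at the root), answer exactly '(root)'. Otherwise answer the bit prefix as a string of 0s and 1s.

Answer: (root)

Derivation:
Bit 0: prefix='0' -> emit 'a', reset
Bit 1: prefix='1' (no match yet)
Bit 2: prefix='11' -> emit 'o', reset
Bit 3: prefix='1' (no match yet)
Bit 4: prefix='11' -> emit 'o', reset
Bit 5: prefix='1' (no match yet)
Bit 6: prefix='11' -> emit 'o', reset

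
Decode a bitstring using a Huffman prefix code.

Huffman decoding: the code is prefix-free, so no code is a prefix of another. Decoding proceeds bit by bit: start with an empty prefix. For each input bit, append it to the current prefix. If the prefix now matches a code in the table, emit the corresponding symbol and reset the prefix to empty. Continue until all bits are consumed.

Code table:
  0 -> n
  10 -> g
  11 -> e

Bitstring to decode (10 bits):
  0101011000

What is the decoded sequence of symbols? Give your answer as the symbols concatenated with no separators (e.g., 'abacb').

Answer: nggennn

Derivation:
Bit 0: prefix='0' -> emit 'n', reset
Bit 1: prefix='1' (no match yet)
Bit 2: prefix='10' -> emit 'g', reset
Bit 3: prefix='1' (no match yet)
Bit 4: prefix='10' -> emit 'g', reset
Bit 5: prefix='1' (no match yet)
Bit 6: prefix='11' -> emit 'e', reset
Bit 7: prefix='0' -> emit 'n', reset
Bit 8: prefix='0' -> emit 'n', reset
Bit 9: prefix='0' -> emit 'n', reset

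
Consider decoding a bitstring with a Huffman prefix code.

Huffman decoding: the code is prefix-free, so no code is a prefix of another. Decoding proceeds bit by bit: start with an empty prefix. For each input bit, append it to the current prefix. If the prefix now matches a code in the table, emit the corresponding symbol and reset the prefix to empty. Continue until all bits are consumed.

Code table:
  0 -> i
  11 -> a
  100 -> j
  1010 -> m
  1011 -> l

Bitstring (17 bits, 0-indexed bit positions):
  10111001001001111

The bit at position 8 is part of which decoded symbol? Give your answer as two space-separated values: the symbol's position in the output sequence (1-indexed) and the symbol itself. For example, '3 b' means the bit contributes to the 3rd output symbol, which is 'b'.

Answer: 3 j

Derivation:
Bit 0: prefix='1' (no match yet)
Bit 1: prefix='10' (no match yet)
Bit 2: prefix='101' (no match yet)
Bit 3: prefix='1011' -> emit 'l', reset
Bit 4: prefix='1' (no match yet)
Bit 5: prefix='10' (no match yet)
Bit 6: prefix='100' -> emit 'j', reset
Bit 7: prefix='1' (no match yet)
Bit 8: prefix='10' (no match yet)
Bit 9: prefix='100' -> emit 'j', reset
Bit 10: prefix='1' (no match yet)
Bit 11: prefix='10' (no match yet)
Bit 12: prefix='100' -> emit 'j', reset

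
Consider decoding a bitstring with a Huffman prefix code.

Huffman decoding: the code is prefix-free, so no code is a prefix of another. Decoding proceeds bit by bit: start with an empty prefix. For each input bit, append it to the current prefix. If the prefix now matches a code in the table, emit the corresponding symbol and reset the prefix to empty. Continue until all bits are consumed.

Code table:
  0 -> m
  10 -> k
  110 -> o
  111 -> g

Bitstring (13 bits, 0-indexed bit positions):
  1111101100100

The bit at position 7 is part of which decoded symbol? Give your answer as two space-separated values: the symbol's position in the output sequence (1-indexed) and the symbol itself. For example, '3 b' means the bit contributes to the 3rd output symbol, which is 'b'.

Answer: 3 o

Derivation:
Bit 0: prefix='1' (no match yet)
Bit 1: prefix='11' (no match yet)
Bit 2: prefix='111' -> emit 'g', reset
Bit 3: prefix='1' (no match yet)
Bit 4: prefix='11' (no match yet)
Bit 5: prefix='110' -> emit 'o', reset
Bit 6: prefix='1' (no match yet)
Bit 7: prefix='11' (no match yet)
Bit 8: prefix='110' -> emit 'o', reset
Bit 9: prefix='0' -> emit 'm', reset
Bit 10: prefix='1' (no match yet)
Bit 11: prefix='10' -> emit 'k', reset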